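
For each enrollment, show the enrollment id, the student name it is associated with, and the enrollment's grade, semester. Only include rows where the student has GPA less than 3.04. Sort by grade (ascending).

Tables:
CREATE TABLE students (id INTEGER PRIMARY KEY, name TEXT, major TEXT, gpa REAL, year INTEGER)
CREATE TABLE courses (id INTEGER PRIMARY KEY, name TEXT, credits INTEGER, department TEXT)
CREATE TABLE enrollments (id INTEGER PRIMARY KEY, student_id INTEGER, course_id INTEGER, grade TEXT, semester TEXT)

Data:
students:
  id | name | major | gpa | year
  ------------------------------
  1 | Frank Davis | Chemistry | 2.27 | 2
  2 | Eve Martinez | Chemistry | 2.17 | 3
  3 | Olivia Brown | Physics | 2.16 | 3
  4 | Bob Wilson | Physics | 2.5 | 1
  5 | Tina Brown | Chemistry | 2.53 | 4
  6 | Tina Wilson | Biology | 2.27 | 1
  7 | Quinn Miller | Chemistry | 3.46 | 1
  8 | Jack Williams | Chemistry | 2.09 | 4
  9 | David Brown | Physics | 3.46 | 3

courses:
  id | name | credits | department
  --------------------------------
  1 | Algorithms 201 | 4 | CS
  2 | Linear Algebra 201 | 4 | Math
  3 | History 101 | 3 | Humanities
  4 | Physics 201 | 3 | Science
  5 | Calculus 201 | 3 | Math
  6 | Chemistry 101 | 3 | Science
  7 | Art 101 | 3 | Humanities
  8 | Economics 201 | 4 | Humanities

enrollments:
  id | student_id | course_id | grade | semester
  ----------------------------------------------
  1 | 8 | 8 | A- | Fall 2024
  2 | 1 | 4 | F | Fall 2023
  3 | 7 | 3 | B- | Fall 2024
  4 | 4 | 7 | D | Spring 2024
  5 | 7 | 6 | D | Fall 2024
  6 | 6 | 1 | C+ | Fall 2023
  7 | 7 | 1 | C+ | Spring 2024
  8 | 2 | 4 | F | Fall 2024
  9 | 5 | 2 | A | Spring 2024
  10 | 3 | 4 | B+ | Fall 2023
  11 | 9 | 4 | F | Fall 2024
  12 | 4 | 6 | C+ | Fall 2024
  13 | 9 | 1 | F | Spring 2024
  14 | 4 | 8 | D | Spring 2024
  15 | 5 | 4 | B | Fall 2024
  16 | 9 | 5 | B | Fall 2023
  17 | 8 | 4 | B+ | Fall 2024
SELECT c.id, p.name AS student, c.grade, c.semester FROM enrollments c JOIN students p ON c.student_id = p.id WHERE p.gpa < 3.04 ORDER BY c.grade ASC

Execution result:
id | student | grade | semester
9 | Tina Brown | A | Spring 2024
1 | Jack Williams | A- | Fall 2024
15 | Tina Brown | B | Fall 2024
10 | Olivia Brown | B+ | Fall 2023
17 | Jack Williams | B+ | Fall 2024
6 | Tina Wilson | C+ | Fall 2023
12 | Bob Wilson | C+ | Fall 2024
4 | Bob Wilson | D | Spring 2024
14 | Bob Wilson | D | Spring 2024
2 | Frank Davis | F | Fall 2023
8 | Eve Martinez | F | Fall 2024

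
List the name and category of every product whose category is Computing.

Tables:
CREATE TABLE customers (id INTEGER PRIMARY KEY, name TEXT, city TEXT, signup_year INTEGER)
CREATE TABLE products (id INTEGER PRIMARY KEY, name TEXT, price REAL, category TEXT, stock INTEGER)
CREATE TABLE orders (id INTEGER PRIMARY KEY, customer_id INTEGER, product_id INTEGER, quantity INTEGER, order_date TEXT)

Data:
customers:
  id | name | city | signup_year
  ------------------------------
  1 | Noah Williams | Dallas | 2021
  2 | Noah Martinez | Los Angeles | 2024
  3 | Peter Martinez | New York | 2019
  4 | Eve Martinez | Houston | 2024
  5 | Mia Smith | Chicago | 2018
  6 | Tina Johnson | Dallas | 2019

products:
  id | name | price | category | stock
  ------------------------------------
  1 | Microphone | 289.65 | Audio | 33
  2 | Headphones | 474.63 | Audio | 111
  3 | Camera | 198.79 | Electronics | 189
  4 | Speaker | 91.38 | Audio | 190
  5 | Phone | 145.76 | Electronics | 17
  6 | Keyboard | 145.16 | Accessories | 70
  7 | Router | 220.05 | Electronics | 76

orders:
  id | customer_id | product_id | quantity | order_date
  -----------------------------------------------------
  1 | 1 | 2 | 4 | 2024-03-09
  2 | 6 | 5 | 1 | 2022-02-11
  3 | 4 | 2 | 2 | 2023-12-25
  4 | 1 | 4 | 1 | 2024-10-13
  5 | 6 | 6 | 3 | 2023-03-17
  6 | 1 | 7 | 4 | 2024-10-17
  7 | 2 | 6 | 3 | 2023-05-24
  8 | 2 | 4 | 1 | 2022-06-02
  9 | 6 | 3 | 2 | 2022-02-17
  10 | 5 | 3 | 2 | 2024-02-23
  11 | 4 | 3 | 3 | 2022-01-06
SELECT name, category FROM products WHERE category = 'Computing'

Execution result:
(no rows)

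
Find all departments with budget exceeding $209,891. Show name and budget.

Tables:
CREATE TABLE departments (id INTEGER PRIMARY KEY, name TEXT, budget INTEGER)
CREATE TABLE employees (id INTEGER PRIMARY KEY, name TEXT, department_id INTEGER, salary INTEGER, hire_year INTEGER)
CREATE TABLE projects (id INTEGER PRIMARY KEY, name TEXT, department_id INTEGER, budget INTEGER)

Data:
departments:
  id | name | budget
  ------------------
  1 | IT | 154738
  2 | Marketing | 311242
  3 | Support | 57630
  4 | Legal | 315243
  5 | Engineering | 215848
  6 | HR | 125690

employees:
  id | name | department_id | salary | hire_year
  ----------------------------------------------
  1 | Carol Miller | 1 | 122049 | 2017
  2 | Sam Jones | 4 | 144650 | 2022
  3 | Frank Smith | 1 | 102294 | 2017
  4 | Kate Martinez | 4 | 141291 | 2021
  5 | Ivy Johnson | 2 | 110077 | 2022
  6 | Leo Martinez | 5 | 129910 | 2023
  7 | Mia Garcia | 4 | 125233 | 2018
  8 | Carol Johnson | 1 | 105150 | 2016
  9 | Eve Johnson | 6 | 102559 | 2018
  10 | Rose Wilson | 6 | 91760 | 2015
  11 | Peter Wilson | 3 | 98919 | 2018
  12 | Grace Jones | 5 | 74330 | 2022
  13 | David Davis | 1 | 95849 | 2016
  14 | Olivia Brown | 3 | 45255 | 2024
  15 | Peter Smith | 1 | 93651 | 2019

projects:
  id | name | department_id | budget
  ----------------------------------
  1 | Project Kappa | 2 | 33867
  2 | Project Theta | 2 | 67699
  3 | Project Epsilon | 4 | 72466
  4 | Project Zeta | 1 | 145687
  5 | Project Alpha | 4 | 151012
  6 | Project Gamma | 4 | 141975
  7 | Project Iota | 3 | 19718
SELECT name, budget FROM departments WHERE budget > 209891

Execution result:
name | budget
Marketing | 311242
Legal | 315243
Engineering | 215848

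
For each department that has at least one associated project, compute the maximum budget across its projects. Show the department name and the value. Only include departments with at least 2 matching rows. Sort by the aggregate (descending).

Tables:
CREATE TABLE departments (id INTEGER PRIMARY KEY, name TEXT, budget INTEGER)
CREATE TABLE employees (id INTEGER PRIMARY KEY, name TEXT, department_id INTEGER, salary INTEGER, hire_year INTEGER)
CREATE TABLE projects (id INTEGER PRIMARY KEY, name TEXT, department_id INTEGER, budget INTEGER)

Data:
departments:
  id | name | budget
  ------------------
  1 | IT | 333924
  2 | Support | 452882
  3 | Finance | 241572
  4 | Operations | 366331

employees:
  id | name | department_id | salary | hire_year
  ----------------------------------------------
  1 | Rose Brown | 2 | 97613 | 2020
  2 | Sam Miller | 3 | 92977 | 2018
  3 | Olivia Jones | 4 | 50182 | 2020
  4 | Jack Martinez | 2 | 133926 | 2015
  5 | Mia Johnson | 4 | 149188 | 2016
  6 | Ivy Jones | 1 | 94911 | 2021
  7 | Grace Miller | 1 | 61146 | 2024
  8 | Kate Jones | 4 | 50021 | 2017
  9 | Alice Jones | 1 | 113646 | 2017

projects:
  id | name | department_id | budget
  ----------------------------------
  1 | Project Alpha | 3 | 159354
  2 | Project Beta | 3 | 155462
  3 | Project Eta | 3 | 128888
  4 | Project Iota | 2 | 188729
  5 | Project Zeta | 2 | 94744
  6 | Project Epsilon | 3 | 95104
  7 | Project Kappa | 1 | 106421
SELECT p.name, MAX(c.budget) AS max_budget FROM projects c JOIN departments p ON c.department_id = p.id GROUP BY p.id, p.name HAVING COUNT(*) >= 2 ORDER BY max_budget DESC

Execution result:
name | max_budget
Support | 188729
Finance | 159354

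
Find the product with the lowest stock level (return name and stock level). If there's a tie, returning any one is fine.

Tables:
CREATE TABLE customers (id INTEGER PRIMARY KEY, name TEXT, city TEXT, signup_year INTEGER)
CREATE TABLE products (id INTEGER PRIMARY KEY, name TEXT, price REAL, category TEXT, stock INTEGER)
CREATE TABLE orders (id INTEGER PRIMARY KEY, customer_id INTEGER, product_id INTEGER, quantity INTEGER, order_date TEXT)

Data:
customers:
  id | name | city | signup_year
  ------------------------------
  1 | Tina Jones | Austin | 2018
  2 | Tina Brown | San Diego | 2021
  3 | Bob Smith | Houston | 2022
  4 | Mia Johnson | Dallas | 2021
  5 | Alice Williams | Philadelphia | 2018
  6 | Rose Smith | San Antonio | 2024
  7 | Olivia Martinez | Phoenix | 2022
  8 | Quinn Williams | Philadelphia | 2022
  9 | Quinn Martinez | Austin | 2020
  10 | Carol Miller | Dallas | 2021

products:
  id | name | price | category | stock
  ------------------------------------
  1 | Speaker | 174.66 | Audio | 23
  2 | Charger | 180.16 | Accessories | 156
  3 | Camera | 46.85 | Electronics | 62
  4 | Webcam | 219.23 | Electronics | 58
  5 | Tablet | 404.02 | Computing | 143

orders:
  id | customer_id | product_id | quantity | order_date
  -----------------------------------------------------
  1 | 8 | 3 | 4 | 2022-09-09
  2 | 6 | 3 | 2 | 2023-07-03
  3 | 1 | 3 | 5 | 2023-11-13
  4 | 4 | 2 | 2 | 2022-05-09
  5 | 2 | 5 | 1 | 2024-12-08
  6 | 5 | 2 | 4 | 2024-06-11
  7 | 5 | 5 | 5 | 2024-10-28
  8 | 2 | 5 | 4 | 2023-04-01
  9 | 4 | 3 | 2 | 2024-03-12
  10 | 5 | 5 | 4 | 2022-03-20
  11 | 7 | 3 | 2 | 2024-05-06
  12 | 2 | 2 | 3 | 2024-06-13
SELECT name, stock FROM products ORDER BY stock ASC LIMIT 1

Execution result:
name | stock
Speaker | 23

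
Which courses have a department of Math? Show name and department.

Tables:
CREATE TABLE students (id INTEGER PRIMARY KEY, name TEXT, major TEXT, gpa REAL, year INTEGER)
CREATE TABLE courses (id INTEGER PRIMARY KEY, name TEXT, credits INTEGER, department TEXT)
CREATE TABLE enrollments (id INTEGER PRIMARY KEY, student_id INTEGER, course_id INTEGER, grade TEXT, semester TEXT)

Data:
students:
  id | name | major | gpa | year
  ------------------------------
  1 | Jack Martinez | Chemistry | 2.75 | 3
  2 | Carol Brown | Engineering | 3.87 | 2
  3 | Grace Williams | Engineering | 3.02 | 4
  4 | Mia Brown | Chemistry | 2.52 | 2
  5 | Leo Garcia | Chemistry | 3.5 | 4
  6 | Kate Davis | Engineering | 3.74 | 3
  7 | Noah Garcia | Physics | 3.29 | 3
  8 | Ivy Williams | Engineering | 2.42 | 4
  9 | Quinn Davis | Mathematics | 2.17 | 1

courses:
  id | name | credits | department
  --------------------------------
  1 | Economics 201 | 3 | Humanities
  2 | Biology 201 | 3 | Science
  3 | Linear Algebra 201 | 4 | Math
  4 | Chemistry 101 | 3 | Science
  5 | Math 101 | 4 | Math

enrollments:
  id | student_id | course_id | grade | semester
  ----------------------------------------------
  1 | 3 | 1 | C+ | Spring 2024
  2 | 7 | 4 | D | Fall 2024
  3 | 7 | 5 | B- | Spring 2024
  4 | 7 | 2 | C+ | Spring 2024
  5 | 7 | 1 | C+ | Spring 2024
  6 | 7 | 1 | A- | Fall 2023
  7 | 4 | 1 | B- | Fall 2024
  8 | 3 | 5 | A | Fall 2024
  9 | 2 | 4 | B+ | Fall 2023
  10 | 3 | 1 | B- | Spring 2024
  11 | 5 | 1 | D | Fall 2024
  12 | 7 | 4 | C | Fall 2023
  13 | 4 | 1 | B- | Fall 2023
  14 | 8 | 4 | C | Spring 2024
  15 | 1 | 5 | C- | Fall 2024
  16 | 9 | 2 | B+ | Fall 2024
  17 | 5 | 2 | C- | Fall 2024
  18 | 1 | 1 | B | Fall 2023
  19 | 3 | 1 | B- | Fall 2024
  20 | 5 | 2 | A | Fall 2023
SELECT name, department FROM courses WHERE department = 'Math'

Execution result:
name | department
Linear Algebra 201 | Math
Math 101 | Math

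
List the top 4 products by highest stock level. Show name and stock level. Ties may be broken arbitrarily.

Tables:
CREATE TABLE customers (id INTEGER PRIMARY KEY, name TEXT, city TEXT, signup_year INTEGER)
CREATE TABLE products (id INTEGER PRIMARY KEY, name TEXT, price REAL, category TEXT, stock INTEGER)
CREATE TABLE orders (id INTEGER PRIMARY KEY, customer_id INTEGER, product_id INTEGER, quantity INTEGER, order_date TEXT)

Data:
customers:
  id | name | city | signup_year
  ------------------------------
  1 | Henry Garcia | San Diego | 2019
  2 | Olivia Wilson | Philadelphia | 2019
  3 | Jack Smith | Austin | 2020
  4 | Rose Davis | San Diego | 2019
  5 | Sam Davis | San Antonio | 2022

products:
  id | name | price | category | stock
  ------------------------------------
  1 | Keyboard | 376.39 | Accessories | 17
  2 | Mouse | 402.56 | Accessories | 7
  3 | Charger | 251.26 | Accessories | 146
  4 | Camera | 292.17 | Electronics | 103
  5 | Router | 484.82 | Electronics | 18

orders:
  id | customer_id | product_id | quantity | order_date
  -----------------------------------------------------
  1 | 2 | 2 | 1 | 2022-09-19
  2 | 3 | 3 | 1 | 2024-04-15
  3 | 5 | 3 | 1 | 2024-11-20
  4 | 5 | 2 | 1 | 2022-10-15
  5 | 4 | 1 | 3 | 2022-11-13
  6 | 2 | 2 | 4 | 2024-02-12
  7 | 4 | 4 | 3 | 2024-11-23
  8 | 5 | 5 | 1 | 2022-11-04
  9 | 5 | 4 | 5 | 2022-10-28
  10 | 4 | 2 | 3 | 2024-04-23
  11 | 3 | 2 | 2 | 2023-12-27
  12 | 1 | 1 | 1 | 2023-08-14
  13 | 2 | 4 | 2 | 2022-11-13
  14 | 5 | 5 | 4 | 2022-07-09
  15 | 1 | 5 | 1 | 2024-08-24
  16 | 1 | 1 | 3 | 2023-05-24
SELECT name, stock FROM products ORDER BY stock DESC LIMIT 4

Execution result:
name | stock
Charger | 146
Camera | 103
Router | 18
Keyboard | 17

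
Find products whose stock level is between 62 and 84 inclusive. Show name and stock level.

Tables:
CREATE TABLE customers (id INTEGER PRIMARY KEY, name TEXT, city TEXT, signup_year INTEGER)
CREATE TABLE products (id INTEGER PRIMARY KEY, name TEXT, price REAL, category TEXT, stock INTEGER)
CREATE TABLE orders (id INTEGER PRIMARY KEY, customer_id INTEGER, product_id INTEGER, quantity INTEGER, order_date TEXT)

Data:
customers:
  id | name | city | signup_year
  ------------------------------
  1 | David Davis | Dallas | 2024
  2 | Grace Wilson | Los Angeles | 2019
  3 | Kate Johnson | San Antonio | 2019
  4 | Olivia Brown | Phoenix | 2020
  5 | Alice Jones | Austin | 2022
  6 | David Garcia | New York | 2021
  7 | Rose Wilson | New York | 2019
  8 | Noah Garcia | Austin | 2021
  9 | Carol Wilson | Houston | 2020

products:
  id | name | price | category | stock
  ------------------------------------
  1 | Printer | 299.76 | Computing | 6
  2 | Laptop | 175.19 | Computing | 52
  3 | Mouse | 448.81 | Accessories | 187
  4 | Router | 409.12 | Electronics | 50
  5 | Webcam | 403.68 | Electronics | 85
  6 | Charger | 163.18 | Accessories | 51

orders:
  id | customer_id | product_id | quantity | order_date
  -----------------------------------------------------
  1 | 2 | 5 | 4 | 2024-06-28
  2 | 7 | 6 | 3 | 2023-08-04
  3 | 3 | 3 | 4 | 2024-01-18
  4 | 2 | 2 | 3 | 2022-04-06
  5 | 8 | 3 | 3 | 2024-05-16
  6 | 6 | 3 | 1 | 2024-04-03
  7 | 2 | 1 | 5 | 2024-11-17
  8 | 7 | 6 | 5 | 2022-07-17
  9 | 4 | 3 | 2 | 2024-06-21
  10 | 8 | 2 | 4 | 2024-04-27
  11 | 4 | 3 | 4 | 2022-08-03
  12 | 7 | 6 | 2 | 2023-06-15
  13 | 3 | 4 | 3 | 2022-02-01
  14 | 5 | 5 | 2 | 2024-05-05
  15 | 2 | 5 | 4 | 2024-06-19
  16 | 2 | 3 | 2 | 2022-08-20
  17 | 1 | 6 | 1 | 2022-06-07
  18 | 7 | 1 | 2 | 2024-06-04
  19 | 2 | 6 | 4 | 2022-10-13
SELECT name, stock FROM products WHERE stock BETWEEN 62 AND 84

Execution result:
(no rows)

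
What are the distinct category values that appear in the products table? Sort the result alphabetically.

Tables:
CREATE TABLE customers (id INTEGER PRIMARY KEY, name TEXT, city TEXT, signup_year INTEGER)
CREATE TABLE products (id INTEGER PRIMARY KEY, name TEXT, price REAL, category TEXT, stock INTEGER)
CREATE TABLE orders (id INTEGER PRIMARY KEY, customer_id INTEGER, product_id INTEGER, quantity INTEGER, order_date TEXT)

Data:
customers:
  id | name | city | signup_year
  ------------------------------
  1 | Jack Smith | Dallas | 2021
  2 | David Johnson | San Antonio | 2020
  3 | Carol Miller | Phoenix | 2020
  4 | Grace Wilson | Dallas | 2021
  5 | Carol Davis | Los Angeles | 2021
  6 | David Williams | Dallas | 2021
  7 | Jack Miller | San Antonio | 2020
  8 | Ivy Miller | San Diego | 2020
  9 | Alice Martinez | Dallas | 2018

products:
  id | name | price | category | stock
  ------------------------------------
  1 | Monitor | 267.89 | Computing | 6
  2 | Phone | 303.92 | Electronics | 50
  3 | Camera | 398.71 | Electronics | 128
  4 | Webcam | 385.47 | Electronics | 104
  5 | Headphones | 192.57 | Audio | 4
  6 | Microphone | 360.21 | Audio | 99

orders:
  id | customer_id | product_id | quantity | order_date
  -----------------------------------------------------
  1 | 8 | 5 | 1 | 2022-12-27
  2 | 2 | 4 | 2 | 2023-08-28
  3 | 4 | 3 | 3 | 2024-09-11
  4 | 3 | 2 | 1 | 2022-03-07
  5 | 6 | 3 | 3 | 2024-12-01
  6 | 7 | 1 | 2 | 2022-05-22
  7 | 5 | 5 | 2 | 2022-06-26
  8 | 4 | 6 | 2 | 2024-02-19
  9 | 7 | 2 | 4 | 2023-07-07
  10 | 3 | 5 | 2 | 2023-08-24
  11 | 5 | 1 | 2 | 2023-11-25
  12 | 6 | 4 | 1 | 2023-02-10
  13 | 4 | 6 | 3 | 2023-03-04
SELECT DISTINCT category FROM products ORDER BY category

Execution result:
category
Audio
Computing
Electronics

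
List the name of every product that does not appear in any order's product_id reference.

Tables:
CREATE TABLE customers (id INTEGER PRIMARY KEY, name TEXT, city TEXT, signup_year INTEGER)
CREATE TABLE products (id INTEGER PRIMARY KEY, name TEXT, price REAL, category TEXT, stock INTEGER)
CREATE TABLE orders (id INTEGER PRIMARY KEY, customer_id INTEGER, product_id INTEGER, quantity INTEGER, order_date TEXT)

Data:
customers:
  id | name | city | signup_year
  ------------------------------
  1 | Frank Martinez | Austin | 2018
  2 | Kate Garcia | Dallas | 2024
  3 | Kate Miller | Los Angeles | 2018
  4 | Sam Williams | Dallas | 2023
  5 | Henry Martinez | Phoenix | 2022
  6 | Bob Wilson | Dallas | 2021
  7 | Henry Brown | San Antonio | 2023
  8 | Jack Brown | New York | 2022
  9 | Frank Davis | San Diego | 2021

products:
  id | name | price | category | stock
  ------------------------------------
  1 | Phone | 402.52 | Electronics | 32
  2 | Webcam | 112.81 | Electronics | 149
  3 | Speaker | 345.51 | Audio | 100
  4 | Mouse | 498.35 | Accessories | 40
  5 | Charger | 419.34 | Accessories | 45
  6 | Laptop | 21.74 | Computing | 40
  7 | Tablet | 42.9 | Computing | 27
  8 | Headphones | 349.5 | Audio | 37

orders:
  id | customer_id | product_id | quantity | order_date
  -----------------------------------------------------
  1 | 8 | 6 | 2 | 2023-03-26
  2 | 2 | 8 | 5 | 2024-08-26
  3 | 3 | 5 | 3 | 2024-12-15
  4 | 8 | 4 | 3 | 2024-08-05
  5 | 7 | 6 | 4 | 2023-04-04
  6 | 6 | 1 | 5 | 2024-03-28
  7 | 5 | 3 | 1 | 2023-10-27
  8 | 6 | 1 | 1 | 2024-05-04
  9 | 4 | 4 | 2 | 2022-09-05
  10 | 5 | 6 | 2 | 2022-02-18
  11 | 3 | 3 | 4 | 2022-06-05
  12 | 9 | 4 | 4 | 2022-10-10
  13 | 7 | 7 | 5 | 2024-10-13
SELECT p.name FROM products p LEFT JOIN orders c ON c.product_id = p.id WHERE c.id IS NULL

Execution result:
Webcam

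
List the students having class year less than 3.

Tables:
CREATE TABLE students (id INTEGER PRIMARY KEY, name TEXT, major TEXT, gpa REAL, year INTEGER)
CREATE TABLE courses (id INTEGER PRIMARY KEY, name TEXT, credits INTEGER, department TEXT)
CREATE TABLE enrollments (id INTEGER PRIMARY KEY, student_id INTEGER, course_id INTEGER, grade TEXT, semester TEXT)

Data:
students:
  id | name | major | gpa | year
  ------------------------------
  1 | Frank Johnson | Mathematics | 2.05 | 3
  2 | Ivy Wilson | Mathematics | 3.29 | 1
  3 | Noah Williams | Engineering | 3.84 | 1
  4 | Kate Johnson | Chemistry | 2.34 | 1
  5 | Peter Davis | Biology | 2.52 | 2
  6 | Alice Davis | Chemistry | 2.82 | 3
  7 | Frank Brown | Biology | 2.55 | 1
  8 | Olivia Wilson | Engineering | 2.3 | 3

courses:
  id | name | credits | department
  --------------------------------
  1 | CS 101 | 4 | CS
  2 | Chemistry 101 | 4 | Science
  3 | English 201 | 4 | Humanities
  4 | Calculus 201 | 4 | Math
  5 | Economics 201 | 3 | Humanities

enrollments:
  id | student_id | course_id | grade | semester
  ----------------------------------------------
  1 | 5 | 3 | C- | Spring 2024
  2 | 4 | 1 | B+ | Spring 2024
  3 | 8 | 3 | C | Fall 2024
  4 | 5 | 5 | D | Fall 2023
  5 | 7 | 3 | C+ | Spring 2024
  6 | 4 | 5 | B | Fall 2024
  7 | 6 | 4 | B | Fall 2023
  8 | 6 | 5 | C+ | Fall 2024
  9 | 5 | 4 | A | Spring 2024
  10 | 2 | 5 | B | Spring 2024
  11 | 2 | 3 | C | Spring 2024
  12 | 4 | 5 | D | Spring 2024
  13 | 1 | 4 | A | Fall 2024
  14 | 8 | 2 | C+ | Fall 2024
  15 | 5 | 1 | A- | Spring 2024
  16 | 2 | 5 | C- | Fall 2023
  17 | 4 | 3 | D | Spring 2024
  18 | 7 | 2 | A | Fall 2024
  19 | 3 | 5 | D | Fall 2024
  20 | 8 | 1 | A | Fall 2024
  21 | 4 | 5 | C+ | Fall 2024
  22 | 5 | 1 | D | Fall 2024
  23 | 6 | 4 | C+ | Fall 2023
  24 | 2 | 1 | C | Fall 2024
SELECT name, year FROM students WHERE year < 3

Execution result:
name | year
Ivy Wilson | 1
Noah Williams | 1
Kate Johnson | 1
Peter Davis | 2
Frank Brown | 1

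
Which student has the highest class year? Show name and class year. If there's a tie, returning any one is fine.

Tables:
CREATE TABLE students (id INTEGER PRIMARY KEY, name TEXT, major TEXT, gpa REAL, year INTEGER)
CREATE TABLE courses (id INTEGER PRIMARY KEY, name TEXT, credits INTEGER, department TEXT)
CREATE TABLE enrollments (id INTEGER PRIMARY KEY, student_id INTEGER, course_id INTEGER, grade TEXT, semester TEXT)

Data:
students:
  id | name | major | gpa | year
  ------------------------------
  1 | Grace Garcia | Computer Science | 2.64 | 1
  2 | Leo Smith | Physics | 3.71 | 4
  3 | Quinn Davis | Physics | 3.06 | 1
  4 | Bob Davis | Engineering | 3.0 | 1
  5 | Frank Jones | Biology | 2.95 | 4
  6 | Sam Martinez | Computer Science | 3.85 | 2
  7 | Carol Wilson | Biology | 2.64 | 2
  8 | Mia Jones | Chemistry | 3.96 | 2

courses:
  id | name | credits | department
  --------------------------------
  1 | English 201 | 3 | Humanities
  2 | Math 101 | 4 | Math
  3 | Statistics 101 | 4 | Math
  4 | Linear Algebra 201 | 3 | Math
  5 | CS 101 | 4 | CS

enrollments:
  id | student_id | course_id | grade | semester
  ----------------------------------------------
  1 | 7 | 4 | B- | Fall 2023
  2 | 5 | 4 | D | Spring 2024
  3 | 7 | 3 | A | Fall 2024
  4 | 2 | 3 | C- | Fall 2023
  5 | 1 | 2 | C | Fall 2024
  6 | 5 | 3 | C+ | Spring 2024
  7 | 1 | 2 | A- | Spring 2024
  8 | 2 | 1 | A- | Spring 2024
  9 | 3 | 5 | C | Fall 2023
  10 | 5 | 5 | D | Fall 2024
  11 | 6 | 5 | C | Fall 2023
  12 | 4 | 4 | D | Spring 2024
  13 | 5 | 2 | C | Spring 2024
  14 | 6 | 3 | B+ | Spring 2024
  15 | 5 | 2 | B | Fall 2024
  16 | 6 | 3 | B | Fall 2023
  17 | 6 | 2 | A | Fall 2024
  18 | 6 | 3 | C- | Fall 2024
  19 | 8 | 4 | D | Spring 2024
SELECT name, year FROM students ORDER BY year DESC LIMIT 1

Execution result:
name | year
Leo Smith | 4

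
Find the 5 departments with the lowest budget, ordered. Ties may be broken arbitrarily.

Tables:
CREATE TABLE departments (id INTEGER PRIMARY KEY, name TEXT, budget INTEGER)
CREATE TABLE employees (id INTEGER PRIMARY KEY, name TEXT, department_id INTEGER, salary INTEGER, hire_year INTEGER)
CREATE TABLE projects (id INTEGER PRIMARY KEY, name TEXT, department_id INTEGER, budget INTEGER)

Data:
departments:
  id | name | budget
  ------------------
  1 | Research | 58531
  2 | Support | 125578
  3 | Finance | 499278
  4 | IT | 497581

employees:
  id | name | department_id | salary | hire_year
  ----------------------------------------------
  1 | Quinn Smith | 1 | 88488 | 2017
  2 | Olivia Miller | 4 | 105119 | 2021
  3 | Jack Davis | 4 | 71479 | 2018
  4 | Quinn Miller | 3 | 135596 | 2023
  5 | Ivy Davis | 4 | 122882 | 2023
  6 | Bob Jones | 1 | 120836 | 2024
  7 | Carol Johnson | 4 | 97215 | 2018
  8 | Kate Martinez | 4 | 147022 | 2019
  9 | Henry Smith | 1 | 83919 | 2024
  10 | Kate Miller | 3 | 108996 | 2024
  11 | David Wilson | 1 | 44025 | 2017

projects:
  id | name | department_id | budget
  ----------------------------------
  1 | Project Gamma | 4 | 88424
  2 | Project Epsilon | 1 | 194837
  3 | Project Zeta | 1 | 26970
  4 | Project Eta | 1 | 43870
SELECT name, budget FROM departments ORDER BY budget ASC LIMIT 5

Execution result:
name | budget
Research | 58531
Support | 125578
IT | 497581
Finance | 499278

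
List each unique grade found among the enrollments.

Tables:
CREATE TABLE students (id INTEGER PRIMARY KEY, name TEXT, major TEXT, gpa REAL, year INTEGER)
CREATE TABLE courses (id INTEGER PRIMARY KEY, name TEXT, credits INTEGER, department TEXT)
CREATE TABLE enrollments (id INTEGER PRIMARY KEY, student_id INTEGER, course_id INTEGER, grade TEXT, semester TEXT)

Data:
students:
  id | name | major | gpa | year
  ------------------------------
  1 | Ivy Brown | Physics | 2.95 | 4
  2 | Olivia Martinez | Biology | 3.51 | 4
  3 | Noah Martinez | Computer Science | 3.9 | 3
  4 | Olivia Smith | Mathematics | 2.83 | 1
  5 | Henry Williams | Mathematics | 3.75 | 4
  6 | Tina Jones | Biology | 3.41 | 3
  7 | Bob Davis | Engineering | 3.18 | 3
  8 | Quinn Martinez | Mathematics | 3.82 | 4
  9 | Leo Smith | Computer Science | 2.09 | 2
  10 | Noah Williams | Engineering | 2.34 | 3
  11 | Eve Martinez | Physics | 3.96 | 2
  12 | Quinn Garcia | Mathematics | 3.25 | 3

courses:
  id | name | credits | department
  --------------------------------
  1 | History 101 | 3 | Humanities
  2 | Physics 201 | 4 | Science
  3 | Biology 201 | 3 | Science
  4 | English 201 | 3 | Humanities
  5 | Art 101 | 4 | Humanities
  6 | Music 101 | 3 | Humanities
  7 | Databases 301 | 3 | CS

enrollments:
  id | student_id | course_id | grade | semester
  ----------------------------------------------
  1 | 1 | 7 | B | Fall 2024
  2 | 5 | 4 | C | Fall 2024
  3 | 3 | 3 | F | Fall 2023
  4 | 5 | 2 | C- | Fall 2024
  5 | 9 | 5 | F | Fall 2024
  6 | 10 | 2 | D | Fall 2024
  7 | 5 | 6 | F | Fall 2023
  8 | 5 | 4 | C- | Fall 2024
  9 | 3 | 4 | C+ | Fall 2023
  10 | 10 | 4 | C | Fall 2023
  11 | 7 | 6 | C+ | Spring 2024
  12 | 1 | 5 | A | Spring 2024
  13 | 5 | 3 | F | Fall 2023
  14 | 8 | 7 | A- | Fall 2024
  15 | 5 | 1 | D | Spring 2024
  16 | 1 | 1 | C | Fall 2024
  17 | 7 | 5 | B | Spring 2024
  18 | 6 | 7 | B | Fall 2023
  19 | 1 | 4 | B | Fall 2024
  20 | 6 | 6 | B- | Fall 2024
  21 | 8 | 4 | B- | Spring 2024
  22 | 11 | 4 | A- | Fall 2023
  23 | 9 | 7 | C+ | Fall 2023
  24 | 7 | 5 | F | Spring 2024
SELECT DISTINCT grade FROM enrollments

Execution result:
grade
B
C
F
C-
D
C+
A
A-
B-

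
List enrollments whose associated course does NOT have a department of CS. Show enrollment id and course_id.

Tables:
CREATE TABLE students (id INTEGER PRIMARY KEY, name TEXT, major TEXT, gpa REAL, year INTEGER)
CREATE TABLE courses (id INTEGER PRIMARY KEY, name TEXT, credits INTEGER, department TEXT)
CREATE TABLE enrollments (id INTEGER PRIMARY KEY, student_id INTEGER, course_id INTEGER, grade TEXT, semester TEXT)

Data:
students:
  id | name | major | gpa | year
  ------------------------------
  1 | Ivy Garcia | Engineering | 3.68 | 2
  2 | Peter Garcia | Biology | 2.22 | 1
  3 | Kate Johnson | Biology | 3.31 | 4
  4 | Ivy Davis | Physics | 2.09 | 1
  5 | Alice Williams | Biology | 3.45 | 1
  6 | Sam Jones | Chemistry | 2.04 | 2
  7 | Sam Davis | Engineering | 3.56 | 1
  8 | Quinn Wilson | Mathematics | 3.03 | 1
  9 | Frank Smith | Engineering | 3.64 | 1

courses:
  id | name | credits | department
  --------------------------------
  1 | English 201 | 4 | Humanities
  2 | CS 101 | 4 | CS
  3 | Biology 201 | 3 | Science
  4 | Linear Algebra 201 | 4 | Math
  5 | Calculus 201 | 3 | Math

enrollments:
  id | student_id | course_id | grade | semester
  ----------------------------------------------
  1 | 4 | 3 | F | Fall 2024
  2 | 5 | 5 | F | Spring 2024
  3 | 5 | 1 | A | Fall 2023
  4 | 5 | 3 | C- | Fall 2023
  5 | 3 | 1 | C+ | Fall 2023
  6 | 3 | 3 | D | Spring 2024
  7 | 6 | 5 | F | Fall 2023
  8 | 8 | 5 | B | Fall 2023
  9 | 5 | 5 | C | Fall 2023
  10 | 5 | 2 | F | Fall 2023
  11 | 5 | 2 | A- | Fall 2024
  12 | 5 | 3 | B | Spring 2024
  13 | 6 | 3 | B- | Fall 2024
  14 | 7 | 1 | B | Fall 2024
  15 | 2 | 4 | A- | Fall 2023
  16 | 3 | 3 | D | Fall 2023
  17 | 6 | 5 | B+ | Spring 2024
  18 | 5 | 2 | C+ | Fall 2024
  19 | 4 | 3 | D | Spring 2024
SELECT id, course_id FROM enrollments WHERE course_id NOT IN (SELECT id FROM courses WHERE department = 'CS')

Execution result:
id | course_id
1 | 3
2 | 5
3 | 1
4 | 3
5 | 1
6 | 3
7 | 5
8 | 5
9 | 5
12 | 3
13 | 3
14 | 1
15 | 4
16 | 3
17 | 5
19 | 3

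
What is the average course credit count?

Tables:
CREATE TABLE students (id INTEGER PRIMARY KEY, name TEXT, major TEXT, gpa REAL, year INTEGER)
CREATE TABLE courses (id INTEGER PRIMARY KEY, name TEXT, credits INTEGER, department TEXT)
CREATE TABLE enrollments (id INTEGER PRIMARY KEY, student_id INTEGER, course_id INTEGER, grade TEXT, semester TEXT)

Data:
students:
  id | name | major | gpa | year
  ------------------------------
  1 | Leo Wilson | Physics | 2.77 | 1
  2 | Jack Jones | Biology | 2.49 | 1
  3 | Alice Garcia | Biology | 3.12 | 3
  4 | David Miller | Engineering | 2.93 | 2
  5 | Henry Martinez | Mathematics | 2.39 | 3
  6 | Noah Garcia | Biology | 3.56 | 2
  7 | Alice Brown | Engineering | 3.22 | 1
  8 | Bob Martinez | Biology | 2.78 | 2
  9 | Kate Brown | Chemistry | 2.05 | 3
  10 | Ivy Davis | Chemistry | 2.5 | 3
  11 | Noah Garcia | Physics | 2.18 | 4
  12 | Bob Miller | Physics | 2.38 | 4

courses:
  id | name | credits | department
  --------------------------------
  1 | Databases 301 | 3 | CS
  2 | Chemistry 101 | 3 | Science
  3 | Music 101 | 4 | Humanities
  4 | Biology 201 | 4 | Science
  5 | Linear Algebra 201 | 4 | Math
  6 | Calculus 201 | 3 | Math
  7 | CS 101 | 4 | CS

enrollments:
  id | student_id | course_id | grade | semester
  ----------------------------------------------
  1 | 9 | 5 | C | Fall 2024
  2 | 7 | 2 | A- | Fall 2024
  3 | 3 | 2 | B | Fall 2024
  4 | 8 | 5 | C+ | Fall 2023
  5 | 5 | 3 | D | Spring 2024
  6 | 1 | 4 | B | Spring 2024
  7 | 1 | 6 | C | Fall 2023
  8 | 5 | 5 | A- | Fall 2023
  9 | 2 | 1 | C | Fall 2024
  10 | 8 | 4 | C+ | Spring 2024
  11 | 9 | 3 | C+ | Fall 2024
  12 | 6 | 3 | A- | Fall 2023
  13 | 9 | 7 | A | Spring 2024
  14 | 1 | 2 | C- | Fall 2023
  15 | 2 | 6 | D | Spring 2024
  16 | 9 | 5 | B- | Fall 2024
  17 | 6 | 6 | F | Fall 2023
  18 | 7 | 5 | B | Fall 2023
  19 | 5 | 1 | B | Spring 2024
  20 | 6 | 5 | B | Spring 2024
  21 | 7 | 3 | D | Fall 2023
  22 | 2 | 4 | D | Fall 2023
SELECT AVG(credits) FROM courses

Execution result:
3.57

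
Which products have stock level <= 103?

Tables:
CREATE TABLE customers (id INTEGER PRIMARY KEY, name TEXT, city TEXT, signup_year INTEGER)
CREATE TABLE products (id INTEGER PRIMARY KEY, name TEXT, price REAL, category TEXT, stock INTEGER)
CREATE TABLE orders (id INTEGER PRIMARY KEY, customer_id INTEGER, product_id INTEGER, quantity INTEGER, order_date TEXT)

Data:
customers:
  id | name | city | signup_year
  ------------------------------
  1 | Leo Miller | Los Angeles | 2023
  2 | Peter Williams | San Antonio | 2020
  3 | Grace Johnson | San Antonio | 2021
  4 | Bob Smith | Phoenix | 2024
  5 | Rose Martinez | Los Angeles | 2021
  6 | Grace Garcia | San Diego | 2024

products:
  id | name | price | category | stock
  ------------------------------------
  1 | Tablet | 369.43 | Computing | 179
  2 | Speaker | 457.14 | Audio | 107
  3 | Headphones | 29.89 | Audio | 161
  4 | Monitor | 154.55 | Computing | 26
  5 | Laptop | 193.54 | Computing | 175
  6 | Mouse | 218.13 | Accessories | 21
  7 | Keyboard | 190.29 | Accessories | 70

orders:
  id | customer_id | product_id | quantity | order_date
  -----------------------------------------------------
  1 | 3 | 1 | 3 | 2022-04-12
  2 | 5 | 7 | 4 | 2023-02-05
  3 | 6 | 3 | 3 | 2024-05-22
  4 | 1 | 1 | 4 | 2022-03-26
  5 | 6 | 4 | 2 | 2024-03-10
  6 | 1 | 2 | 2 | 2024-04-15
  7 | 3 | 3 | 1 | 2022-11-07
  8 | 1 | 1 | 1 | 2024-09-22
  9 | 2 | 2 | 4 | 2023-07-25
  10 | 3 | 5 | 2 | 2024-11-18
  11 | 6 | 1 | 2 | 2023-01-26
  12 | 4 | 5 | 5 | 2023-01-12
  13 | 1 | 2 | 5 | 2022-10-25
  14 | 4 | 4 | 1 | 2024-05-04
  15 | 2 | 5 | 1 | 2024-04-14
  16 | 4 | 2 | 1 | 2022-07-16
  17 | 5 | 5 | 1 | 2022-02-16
SELECT name, stock FROM products WHERE stock <= 103

Execution result:
name | stock
Monitor | 26
Mouse | 21
Keyboard | 70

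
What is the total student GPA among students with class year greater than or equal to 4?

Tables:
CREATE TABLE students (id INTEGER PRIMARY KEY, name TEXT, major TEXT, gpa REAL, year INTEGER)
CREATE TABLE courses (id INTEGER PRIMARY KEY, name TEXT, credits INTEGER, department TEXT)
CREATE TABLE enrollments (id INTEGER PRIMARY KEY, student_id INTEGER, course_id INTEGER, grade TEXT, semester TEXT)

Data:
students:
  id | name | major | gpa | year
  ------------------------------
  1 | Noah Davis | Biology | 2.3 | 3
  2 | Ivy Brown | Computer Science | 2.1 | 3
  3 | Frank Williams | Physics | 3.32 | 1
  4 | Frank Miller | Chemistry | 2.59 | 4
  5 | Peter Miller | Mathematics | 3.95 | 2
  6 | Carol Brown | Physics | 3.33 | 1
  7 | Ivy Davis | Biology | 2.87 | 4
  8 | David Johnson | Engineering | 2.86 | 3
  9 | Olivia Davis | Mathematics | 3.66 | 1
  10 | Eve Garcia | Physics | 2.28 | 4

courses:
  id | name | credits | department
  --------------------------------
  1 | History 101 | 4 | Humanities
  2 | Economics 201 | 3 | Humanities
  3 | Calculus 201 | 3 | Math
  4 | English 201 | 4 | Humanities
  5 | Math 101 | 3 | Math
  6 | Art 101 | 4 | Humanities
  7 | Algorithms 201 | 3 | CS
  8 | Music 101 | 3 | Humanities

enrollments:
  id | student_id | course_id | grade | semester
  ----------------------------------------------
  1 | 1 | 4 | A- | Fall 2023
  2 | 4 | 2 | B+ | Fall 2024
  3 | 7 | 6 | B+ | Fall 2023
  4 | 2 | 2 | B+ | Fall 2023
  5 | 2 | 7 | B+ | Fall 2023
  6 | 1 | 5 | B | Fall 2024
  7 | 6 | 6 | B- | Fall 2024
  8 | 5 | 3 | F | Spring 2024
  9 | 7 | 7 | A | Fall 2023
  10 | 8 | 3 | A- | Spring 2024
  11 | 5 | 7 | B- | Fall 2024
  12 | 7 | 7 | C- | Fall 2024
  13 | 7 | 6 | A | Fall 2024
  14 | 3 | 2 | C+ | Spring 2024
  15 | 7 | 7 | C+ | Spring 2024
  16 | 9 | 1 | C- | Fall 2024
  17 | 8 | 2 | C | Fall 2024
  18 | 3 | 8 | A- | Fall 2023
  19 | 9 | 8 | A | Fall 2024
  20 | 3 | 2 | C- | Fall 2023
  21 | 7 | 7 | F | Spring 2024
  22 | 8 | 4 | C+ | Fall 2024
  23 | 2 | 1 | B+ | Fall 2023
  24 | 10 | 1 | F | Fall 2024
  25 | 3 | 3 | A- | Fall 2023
SELECT SUM(gpa) FROM students WHERE year >= 4

Execution result:
7.74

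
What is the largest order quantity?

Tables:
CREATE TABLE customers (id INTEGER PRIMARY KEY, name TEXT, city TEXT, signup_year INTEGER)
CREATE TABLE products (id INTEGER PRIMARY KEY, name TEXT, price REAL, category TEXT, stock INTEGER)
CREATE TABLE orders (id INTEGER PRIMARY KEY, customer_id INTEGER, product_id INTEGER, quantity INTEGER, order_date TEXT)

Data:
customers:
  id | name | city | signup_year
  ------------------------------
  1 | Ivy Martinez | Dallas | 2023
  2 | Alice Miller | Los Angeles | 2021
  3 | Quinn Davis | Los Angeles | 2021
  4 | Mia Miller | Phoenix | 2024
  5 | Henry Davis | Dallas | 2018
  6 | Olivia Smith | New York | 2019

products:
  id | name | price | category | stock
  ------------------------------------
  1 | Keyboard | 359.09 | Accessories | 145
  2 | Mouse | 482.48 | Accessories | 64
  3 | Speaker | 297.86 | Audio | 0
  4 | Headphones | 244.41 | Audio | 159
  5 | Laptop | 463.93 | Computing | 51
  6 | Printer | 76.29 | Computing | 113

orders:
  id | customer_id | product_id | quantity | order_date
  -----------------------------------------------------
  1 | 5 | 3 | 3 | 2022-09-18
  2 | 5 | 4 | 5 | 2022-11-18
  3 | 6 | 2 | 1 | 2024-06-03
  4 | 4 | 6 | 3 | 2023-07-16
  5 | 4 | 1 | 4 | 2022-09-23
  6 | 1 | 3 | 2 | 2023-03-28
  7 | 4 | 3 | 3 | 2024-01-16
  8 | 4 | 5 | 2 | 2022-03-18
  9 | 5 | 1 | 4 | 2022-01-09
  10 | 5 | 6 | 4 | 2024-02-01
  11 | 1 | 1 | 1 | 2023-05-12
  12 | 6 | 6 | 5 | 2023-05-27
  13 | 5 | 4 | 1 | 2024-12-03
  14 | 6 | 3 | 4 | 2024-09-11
SELECT MAX(quantity) FROM orders

Execution result:
5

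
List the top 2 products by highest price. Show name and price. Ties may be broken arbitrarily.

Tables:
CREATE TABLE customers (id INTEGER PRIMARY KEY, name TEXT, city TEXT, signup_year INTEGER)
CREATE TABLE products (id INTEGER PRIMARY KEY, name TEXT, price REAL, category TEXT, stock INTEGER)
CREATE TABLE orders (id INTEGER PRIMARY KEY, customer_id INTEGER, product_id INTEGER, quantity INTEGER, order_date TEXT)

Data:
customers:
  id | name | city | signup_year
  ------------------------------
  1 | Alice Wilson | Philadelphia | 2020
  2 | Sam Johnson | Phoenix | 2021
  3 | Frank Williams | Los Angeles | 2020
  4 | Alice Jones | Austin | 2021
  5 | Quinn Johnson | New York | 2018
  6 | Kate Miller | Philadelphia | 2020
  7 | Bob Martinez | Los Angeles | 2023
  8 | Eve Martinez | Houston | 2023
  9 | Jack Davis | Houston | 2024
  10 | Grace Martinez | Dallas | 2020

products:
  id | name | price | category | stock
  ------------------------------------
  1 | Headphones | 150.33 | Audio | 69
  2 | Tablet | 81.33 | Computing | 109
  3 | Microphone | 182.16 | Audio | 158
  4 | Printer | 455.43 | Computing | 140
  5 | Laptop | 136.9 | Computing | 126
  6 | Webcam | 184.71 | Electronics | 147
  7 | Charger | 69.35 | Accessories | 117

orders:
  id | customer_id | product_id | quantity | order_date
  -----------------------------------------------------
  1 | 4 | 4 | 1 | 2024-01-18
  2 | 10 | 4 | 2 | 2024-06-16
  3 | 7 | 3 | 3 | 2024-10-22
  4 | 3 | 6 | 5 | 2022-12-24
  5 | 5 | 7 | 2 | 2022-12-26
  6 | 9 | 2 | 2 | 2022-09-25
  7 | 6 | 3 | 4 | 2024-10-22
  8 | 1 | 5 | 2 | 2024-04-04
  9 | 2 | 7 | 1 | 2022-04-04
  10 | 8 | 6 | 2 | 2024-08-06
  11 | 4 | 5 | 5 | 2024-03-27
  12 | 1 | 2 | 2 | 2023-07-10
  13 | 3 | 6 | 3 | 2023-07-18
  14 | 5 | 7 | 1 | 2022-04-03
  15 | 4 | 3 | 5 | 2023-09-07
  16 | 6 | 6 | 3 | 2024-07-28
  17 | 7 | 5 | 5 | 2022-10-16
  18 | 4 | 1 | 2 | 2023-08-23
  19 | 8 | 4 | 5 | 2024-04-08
SELECT name, price FROM products ORDER BY price DESC LIMIT 2

Execution result:
name | price
Printer | 455.43
Webcam | 184.71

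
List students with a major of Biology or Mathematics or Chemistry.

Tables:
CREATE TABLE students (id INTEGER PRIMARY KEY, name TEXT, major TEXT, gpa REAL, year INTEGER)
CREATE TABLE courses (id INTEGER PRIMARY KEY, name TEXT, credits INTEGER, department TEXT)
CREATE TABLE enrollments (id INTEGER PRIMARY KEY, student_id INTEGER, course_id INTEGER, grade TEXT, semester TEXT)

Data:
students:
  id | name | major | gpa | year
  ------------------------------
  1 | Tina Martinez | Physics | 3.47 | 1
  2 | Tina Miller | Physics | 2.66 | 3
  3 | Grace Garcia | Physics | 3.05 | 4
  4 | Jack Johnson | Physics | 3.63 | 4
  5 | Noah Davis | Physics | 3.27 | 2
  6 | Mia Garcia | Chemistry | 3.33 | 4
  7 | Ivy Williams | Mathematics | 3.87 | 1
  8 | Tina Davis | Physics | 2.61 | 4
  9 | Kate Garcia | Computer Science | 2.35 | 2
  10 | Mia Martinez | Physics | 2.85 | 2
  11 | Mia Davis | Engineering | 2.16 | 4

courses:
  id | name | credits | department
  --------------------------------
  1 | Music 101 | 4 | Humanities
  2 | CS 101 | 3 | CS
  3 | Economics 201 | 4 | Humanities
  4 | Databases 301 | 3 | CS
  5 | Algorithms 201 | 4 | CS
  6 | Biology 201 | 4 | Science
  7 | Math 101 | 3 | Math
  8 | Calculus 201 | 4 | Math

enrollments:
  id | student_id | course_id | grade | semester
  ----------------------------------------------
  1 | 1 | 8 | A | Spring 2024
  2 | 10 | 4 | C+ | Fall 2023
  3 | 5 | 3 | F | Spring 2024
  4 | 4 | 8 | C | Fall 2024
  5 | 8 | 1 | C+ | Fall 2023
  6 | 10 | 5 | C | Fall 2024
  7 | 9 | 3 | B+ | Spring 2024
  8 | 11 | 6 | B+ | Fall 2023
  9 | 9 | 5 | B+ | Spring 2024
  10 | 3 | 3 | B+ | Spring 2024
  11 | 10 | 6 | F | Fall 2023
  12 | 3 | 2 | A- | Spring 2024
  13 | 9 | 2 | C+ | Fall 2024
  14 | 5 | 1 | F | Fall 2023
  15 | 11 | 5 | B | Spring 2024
SELECT name, major FROM students WHERE major IN ('Biology', 'Mathematics', 'Chemistry')

Execution result:
name | major
Mia Garcia | Chemistry
Ivy Williams | Mathematics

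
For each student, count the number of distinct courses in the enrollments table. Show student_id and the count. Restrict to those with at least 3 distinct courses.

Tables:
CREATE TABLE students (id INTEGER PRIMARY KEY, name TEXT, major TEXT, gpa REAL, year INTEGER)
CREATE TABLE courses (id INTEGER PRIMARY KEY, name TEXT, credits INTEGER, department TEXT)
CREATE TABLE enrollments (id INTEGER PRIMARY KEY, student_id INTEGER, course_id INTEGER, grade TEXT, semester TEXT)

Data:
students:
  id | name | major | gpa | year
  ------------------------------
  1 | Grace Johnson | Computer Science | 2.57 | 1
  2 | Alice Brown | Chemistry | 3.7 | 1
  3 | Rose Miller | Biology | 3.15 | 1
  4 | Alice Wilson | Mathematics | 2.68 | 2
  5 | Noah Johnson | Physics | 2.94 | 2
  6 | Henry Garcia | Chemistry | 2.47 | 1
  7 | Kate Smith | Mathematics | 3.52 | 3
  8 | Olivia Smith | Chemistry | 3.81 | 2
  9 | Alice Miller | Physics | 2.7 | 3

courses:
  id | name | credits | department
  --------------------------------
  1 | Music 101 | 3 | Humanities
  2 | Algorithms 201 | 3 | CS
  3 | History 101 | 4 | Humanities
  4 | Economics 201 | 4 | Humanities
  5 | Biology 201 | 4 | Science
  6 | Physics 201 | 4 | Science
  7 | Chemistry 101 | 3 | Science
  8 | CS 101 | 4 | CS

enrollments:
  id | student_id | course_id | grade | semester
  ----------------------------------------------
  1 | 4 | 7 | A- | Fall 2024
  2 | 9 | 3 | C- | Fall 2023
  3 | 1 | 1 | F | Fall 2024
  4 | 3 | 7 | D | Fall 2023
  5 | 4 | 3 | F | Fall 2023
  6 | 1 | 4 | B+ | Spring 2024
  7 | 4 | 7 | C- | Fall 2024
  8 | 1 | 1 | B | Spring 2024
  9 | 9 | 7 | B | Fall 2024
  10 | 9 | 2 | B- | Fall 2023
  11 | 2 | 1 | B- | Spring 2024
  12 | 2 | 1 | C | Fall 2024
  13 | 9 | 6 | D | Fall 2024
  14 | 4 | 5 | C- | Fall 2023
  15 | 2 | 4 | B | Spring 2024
SELECT student_id, COUNT(DISTINCT course_id) AS distinct_course_count FROM enrollments GROUP BY student_id HAVING COUNT(DISTINCT course_id) >= 3

Execution result:
student_id | distinct_course_count
4 | 3
9 | 4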